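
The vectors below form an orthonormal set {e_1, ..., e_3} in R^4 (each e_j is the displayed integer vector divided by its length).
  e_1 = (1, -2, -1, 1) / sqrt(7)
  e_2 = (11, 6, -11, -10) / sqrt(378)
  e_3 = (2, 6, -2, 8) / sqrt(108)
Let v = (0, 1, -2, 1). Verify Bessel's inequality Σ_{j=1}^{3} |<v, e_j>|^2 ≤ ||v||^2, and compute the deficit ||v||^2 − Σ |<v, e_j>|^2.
Σ |<v, e_j>|^2 = 4; ||v||^2 = 6; deficit = 2

Write each e_j = u_j / sqrt(<u_j, u_j>) where u_j is the displayed integer vector. Then <v, e_j> = <v, u_j> / sqrt(<u_j, u_j>), so |<v, e_j>|^2 = <v, u_j>^2 / <u_j, u_j>.
Coefficients: <v, e_1> = 1/sqrt(7), <v, e_2> = 18/sqrt(378), <v, e_3> = 18/sqrt(108).
Square and sum: Σ |<v, e_j>|^2 = 4.
Compute ||v||^2 = v·v = 6.
Deficit = 6 − 4 = 2 ≥ 0, confirming Bessel's inequality. (The deficit equals ||v − Σ <v,e_j> e_j||^2, the squared distance from v to span{e_j}.)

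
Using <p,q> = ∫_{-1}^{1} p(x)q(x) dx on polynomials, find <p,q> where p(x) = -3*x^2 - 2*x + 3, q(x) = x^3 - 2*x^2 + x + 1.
<p,q> = 4/15

Expand the product: p(x)·q(x) = -3*x^5 + 4*x^4 + 4*x^3 - 11*x^2 + x + 3.
∫_{-1}^{1} of each monomial x^k gives [2/(k+1) if k even, 0 if k odd]. Integrating term-by-term (or equivalently evaluating the antiderivative F(x) = -x^6/2 + 4*x^5/5 + x^4 - 11*x^3/3 + x^2/2 + 3*x at the endpoints):
  F(1) − F(−1) = 17/15 − (13/15) = 4/15.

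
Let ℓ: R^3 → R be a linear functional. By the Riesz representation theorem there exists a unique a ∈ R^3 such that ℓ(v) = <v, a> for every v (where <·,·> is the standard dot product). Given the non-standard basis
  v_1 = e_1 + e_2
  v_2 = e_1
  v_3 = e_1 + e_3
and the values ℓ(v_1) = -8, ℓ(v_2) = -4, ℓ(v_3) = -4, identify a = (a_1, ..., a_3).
a = (-4, -4, 0)

Write a = (a_1, ..., a_3) in the standard basis. For each basis vector v_i, ℓ(v_i) = <v_i, a> is a linear equation in the a_j's. Collect the n equations into a matrix system V a = ℓ, where row i of V is v_i (expressed in the standard basis). Since V is invertible (lower-triangular with 1s on the diagonal, up to permutation), solve by back-substitution:
  V =
[[1, 1, 0],
 [1, 0, 0],
 [1, 0, 1]]
  V a = (-8, -4, -4)
Solving gives a = (-4, -4, 0).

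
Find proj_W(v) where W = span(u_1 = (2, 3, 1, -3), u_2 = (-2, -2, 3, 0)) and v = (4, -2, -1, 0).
proj_W(v) = (122/171, 106/171, -13/9, 16/57)

Set up U = [u_1 | ... | u_2] ∈ R^(4×2). The projector onto W = col(U) is P = U (U^T U)^(-1) U^T.
Compute U^T U =
  [23, -7]
  [-7, 17],
and U^T v = (1, -7).
Solve U^T U · c = U^T v for the coefficients: c = (-16/171, -77/171). The projection is proj_W(v) = U c.
Check: (v - proj_W(v)) · u_1 = 0  (should be 0).
Check: (v - proj_W(v)) · u_2 = 0  (should be 0).
Result: proj_W(v) = (122/171, 106/171, -13/9, 16/57).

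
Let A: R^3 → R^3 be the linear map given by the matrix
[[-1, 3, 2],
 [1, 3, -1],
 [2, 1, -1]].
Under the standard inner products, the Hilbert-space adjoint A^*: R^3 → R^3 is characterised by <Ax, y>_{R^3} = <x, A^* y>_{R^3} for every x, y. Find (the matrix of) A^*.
A^* = A^T =
[[-1, 1, 2],
 [3, 3, 1],
 [2, -1, -1]]

For real matrices with standard dot products, the defining identity <Ax, y> = <x, A^* y> gives (Ax)^T y = x^T (A^*) y, i.e. x^T A^T y = x^T (A^*) y. Since this holds for all x, y, we must have A^* = A^T. Therefore
A^* =
[[-1, 1, 2],
 [3, 3, 1],
 [2, -1, -1]].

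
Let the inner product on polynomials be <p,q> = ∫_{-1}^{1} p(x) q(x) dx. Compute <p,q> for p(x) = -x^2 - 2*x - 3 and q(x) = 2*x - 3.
<p,q> = 52/3

Expand the product: p(x)·q(x) = -2*x^3 - x^2 + 9.
∫_{-1}^{1} of each monomial x^k gives [2/(k+1) if k even, 0 if k odd]. Integrating term-by-term (or equivalently evaluating the antiderivative F(x) = -x^4/2 - x^3/3 + 9*x at the endpoints):
  F(1) − F(−1) = 49/6 − (-55/6) = 52/3.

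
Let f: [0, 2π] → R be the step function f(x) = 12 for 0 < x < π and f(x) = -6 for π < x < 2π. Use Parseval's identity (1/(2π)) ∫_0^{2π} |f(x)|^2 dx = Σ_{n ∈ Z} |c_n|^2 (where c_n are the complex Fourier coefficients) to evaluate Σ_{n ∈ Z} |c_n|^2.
Σ |c_n|^2 = 90

Parseval equates the L^2 energy of f (normalised by 1/(2π)) with the ℓ^2 sum of its Fourier coefficients: (1/(2π)) ∫_0^{2π} |f|^2 = Σ |c_n|^2.
Compute the left side: (1/(2π)) [∫_0^π 12^2 dx + ∫_π^{2π} (-6)^2 dx] = (1/(2π)) · (144π + 36π) = (144 + 36)/2 = 90.
So Σ_{n ∈ Z} |c_n|^2 = 90.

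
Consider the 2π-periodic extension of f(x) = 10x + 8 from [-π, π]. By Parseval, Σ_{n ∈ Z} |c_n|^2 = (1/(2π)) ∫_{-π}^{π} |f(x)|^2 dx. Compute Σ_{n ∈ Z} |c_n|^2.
Σ |c_n|^2 = 100π^2/3 + 64

Expand and integrate term by term over [-π, π]:
  ∫ (10x)^2 dx = 100·(2π^3/3); ∫ 2·10·(8)·x dx = 0 (odd integrand); ∫ 8^2 dx = 64·2π.
So (1/(2π)) ∫_{-π}^{π} (10x + 8)^2 dx = 100π^2/3 + 64 = 100π^2/3 + 64.
Parseval ⇒ Σ |c_n|^2 = 100π^2/3 + 64.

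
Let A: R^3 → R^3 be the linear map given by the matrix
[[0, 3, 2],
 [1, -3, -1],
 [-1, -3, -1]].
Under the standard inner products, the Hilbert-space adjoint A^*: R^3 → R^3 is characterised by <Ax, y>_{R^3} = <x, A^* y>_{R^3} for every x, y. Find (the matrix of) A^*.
A^* = A^T =
[[0, 1, -1],
 [3, -3, -3],
 [2, -1, -1]]

For real matrices with standard dot products, the defining identity <Ax, y> = <x, A^* y> gives (Ax)^T y = x^T (A^*) y, i.e. x^T A^T y = x^T (A^*) y. Since this holds for all x, y, we must have A^* = A^T. Therefore
A^* =
[[0, 1, -1],
 [3, -3, -3],
 [2, -1, -1]].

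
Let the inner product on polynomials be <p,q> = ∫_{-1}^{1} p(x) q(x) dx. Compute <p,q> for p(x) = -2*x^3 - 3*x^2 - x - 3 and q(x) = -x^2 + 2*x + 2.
<p,q> = -236/15

Expand the product: p(x)·q(x) = 2*x^5 - x^4 - 9*x^3 - 5*x^2 - 8*x - 6.
∫_{-1}^{1} of each monomial x^k gives [2/(k+1) if k even, 0 if k odd]. Integrating term-by-term (or equivalently evaluating the antiderivative F(x) = x^6/3 - x^5/5 - 9*x^4/4 - 5*x^3/3 - 4*x^2 - 6*x at the endpoints):
  F(1) − F(−1) = -827/60 − (39/20) = -236/15.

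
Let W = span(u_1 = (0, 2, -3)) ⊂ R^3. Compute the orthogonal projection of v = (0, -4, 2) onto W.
proj_W(v) = (0, -28/13, 42/13)

Set up U = [u_1 | ... | u_1] ∈ R^(3×1). The projector onto W = col(U) is P = U (U^T U)^(-1) U^T.
Compute U^T U =
  [13],
and U^T v = (-14).
Solve U^T U · c = U^T v for the coefficients: c = (-14/13). The projection is proj_W(v) = U c.
Check: (v - proj_W(v)) · u_1 = 0  (should be 0).
Result: proj_W(v) = (0, -28/13, 42/13).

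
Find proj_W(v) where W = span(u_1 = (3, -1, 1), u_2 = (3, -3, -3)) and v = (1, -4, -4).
proj_W(v) = (3/2, -3, -9/2)

Set up U = [u_1 | ... | u_2] ∈ R^(3×2). The projector onto W = col(U) is P = U (U^T U)^(-1) U^T.
Compute U^T U =
  [11, 9]
  [9, 27],
and U^T v = (3, 27).
Solve U^T U · c = U^T v for the coefficients: c = (-3/4, 5/4). The projection is proj_W(v) = U c.
Check: (v - proj_W(v)) · u_1 = 0  (should be 0).
Check: (v - proj_W(v)) · u_2 = 0  (should be 0).
Result: proj_W(v) = (3/2, -3, -9/2).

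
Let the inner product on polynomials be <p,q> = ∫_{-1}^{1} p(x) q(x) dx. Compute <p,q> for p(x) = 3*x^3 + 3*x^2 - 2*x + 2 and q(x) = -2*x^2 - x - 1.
<p,q> = -164/15

Expand the product: p(x)·q(x) = -6*x^5 - 9*x^4 - 2*x^3 - 5*x^2 - 2.
∫_{-1}^{1} of each monomial x^k gives [2/(k+1) if k even, 0 if k odd]. Integrating term-by-term (or equivalently evaluating the antiderivative F(x) = -x^6 - 9*x^5/5 - x^4/2 - 5*x^3/3 - 2*x at the endpoints):
  F(1) − F(−1) = -209/30 − (119/30) = -164/15.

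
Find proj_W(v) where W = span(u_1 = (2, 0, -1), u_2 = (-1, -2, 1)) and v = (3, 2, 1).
proj_W(v) = (13/7, 10/7, -9/7)

Set up U = [u_1 | ... | u_2] ∈ R^(3×2). The projector onto W = col(U) is P = U (U^T U)^(-1) U^T.
Compute U^T U =
  [5, -3]
  [-3, 6],
and U^T v = (5, -6).
Solve U^T U · c = U^T v for the coefficients: c = (4/7, -5/7). The projection is proj_W(v) = U c.
Check: (v - proj_W(v)) · u_1 = 0  (should be 0).
Check: (v - proj_W(v)) · u_2 = 0  (should be 0).
Result: proj_W(v) = (13/7, 10/7, -9/7).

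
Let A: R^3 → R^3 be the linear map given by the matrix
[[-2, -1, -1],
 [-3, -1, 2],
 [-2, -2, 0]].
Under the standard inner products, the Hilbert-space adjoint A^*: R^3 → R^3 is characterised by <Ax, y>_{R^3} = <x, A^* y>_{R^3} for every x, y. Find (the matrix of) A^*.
A^* = A^T =
[[-2, -3, -2],
 [-1, -1, -2],
 [-1, 2, 0]]

For real matrices with standard dot products, the defining identity <Ax, y> = <x, A^* y> gives (Ax)^T y = x^T (A^*) y, i.e. x^T A^T y = x^T (A^*) y. Since this holds for all x, y, we must have A^* = A^T. Therefore
A^* =
[[-2, -3, -2],
 [-1, -1, -2],
 [-1, 2, 0]].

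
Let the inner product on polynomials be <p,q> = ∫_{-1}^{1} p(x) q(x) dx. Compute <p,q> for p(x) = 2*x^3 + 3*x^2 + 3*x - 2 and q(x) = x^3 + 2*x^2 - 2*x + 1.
<p,q> = -128/21

Expand the product: p(x)·q(x) = 2*x^6 + 7*x^5 + 5*x^4 - 7*x^2 + 7*x - 2.
∫_{-1}^{1} of each monomial x^k gives [2/(k+1) if k even, 0 if k odd]. Integrating term-by-term (or equivalently evaluating the antiderivative F(x) = 2*x^7/7 + 7*x^6/6 + x^5 - 7*x^3/3 + 7*x^2/2 - 2*x at the endpoints):
  F(1) − F(−1) = 34/21 − (54/7) = -128/21.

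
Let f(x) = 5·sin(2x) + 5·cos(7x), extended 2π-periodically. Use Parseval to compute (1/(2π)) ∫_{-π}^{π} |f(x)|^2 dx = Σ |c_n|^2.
Σ |c_n|^2 = 25

Expand |f|^2 and use orthogonality of {sin(nx), cos(mx)} on [-π, π]:
  ∫_{-π}^{π} sin(nx)^2 dx = π, ∫ cos(mx)^2 dx = π, and cross terms integrate to 0.
So ∫_{-π}^{π} f(x)^2 dx = 5^2 · π + 5^2 · π = (25 + 25)π.
Divide by 2π: (25 + 25)/2 = 25.
By Parseval, this equals Σ |c_n|^2.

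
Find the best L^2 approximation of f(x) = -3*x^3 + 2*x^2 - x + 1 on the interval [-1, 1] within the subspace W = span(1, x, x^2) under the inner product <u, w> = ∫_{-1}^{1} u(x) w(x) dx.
g(x) = 2*x^2 - 14*x/5 + 1

The best approximation g ∈ W is the orthogonal projection of f onto W. Writing g = a_0 + a_1 x + a_2 x^2, the coefficients solve the normal equations G · a = b where
  G_{ij} = <φ_i, φ_j> and b_i = <f, φ_i>, with φ_0 = 1, φ_1 = x, φ_2 = x^2.
G =
  [2, 0, 2/3]
  [0, 2/3, 0]
  [2/3, 0, 2/5],
b = (10/3, -28/15, 22/15).
Solving gives a_0 = 1, a_1 = -14/5, a_2 = 2, so
  g(x) = 2*x^2 - 14*x/5 + 1.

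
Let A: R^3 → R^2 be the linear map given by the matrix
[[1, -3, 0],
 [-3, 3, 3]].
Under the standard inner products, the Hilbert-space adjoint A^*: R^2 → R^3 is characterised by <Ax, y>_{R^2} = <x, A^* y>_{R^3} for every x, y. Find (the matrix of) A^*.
A^* = A^T =
[[1, -3],
 [-3, 3],
 [0, 3]]

For real matrices with standard dot products, the defining identity <Ax, y> = <x, A^* y> gives (Ax)^T y = x^T (A^*) y, i.e. x^T A^T y = x^T (A^*) y. Since this holds for all x, y, we must have A^* = A^T. Therefore
A^* =
[[1, -3],
 [-3, 3],
 [0, 3]].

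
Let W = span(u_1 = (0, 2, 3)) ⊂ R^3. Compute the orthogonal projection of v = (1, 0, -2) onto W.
proj_W(v) = (0, -12/13, -18/13)

Set up U = [u_1 | ... | u_1] ∈ R^(3×1). The projector onto W = col(U) is P = U (U^T U)^(-1) U^T.
Compute U^T U =
  [13],
and U^T v = (-6).
Solve U^T U · c = U^T v for the coefficients: c = (-6/13). The projection is proj_W(v) = U c.
Check: (v - proj_W(v)) · u_1 = 0  (should be 0).
Result: proj_W(v) = (0, -12/13, -18/13).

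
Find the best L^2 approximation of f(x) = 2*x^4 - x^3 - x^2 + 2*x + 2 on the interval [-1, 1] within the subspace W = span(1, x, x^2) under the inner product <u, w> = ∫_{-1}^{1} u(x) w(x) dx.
g(x) = 5*x^2/7 + 7*x/5 + 64/35

The best approximation g ∈ W is the orthogonal projection of f onto W. Writing g = a_0 + a_1 x + a_2 x^2, the coefficients solve the normal equations G · a = b where
  G_{ij} = <φ_i, φ_j> and b_i = <f, φ_i>, with φ_0 = 1, φ_1 = x, φ_2 = x^2.
G =
  [2, 0, 2/3]
  [0, 2/3, 0]
  [2/3, 0, 2/5],
b = (62/15, 14/15, 158/105).
Solving gives a_0 = 64/35, a_1 = 7/5, a_2 = 5/7, so
  g(x) = 5*x^2/7 + 7*x/5 + 64/35.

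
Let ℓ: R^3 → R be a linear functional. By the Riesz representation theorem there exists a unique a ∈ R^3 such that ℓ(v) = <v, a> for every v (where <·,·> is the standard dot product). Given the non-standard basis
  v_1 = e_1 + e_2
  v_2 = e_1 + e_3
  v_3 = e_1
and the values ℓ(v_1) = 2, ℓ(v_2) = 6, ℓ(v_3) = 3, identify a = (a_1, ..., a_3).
a = (3, -1, 3)

Write a = (a_1, ..., a_3) in the standard basis. For each basis vector v_i, ℓ(v_i) = <v_i, a> is a linear equation in the a_j's. Collect the n equations into a matrix system V a = ℓ, where row i of V is v_i (expressed in the standard basis). Since V is invertible (lower-triangular with 1s on the diagonal, up to permutation), solve by back-substitution:
  V =
[[1, 1, 0],
 [1, 0, 1],
 [1, 0, 0]]
  V a = (2, 6, 3)
Solving gives a = (3, -1, 3).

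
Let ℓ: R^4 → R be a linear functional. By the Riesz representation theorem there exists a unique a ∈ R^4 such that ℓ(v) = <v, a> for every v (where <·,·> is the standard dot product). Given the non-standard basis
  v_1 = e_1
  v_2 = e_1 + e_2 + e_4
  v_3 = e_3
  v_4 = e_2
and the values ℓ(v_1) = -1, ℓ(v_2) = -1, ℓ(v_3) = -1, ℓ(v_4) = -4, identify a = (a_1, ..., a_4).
a = (-1, -4, -1, 4)

Write a = (a_1, ..., a_4) in the standard basis. For each basis vector v_i, ℓ(v_i) = <v_i, a> is a linear equation in the a_j's. Collect the n equations into a matrix system V a = ℓ, where row i of V is v_i (expressed in the standard basis). Since V is invertible (lower-triangular with 1s on the diagonal, up to permutation), solve by back-substitution:
  V =
[[1, 0, 0, 0],
 [1, 1, 0, 1],
 [0, 0, 1, 0],
 [0, 1, 0, 0]]
  V a = (-1, -1, -1, -4)
Solving gives a = (-1, -4, -1, 4).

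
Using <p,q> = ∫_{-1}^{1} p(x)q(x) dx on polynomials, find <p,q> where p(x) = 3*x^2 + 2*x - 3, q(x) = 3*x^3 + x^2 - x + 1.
<p,q> = -56/15

Expand the product: p(x)·q(x) = 9*x^5 + 9*x^4 - 10*x^3 - 2*x^2 + 5*x - 3.
∫_{-1}^{1} of each monomial x^k gives [2/(k+1) if k even, 0 if k odd]. Integrating term-by-term (or equivalently evaluating the antiderivative F(x) = 3*x^6/2 + 9*x^5/5 - 5*x^4/2 - 2*x^3/3 + 5*x^2/2 - 3*x at the endpoints):
  F(1) − F(−1) = -11/30 − (101/30) = -56/15.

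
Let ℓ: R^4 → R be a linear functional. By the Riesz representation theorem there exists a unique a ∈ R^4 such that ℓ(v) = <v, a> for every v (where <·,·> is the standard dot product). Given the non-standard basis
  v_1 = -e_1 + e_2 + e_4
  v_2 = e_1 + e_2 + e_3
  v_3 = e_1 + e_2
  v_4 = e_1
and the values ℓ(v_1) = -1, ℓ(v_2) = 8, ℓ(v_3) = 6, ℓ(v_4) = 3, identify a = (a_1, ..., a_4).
a = (3, 3, 2, -1)

Write a = (a_1, ..., a_4) in the standard basis. For each basis vector v_i, ℓ(v_i) = <v_i, a> is a linear equation in the a_j's. Collect the n equations into a matrix system V a = ℓ, where row i of V is v_i (expressed in the standard basis). Since V is invertible (lower-triangular with 1s on the diagonal, up to permutation), solve by back-substitution:
  V =
[[-1, 1, 0, 1],
 [1, 1, 1, 0],
 [1, 1, 0, 0],
 [1, 0, 0, 0]]
  V a = (-1, 8, 6, 3)
Solving gives a = (3, 3, 2, -1).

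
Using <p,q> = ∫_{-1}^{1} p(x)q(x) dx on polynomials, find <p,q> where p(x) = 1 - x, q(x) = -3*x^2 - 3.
<p,q> = -8

Expand the product: p(x)·q(x) = 3*x^3 - 3*x^2 + 3*x - 3.
∫_{-1}^{1} of each monomial x^k gives [2/(k+1) if k even, 0 if k odd]. Integrating term-by-term (or equivalently evaluating the antiderivative F(x) = 3*x^4/4 - x^3 + 3*x^2/2 - 3*x at the endpoints):
  F(1) − F(−1) = -7/4 − (25/4) = -8.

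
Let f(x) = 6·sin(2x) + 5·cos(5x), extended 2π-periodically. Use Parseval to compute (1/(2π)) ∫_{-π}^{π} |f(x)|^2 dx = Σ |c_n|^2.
Σ |c_n|^2 = 61/2

Expand |f|^2 and use orthogonality of {sin(nx), cos(mx)} on [-π, π]:
  ∫_{-π}^{π} sin(nx)^2 dx = π, ∫ cos(mx)^2 dx = π, and cross terms integrate to 0.
So ∫_{-π}^{π} f(x)^2 dx = 6^2 · π + 5^2 · π = (36 + 25)π.
Divide by 2π: (36 + 25)/2 = 61/2.
By Parseval, this equals Σ |c_n|^2.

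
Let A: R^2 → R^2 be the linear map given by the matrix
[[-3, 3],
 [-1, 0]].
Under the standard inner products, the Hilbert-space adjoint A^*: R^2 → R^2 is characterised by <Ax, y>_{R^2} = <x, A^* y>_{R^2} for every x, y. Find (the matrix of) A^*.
A^* = A^T =
[[-3, -1],
 [3, 0]]

For real matrices with standard dot products, the defining identity <Ax, y> = <x, A^* y> gives (Ax)^T y = x^T (A^*) y, i.e. x^T A^T y = x^T (A^*) y. Since this holds for all x, y, we must have A^* = A^T. Therefore
A^* =
[[-3, -1],
 [3, 0]].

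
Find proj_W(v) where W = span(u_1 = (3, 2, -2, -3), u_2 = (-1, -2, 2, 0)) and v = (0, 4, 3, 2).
proj_W(v) = (-78/113, 76/113, -76/113, 174/113)

Set up U = [u_1 | ... | u_2] ∈ R^(4×2). The projector onto W = col(U) is P = U (U^T U)^(-1) U^T.
Compute U^T U =
  [26, -11]
  [-11, 9],
and U^T v = (-4, -2).
Solve U^T U · c = U^T v for the coefficients: c = (-58/113, -96/113). The projection is proj_W(v) = U c.
Check: (v - proj_W(v)) · u_1 = 0  (should be 0).
Check: (v - proj_W(v)) · u_2 = 0  (should be 0).
Result: proj_W(v) = (-78/113, 76/113, -76/113, 174/113).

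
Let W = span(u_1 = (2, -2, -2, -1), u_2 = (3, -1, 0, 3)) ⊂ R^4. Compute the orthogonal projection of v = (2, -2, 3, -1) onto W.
proj_W(v) = (107/111, -19/37, -32/111, 59/111)

Set up U = [u_1 | ... | u_2] ∈ R^(4×2). The projector onto W = col(U) is P = U (U^T U)^(-1) U^T.
Compute U^T U =
  [13, 5]
  [5, 19],
and U^T v = (3, 5).
Solve U^T U · c = U^T v for the coefficients: c = (16/111, 25/111). The projection is proj_W(v) = U c.
Check: (v - proj_W(v)) · u_1 = 0  (should be 0).
Check: (v - proj_W(v)) · u_2 = 0  (should be 0).
Result: proj_W(v) = (107/111, -19/37, -32/111, 59/111).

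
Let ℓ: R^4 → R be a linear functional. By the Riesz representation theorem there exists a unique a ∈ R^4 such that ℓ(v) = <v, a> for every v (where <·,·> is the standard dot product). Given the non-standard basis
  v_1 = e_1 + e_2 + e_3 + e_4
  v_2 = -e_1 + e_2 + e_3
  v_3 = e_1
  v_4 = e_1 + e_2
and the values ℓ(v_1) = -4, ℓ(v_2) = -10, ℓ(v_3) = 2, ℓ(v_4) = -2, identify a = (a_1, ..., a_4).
a = (2, -4, -4, 2)

Write a = (a_1, ..., a_4) in the standard basis. For each basis vector v_i, ℓ(v_i) = <v_i, a> is a linear equation in the a_j's. Collect the n equations into a matrix system V a = ℓ, where row i of V is v_i (expressed in the standard basis). Since V is invertible (lower-triangular with 1s on the diagonal, up to permutation), solve by back-substitution:
  V =
[[1, 1, 1, 1],
 [-1, 1, 1, 0],
 [1, 0, 0, 0],
 [1, 1, 0, 0]]
  V a = (-4, -10, 2, -2)
Solving gives a = (2, -4, -4, 2).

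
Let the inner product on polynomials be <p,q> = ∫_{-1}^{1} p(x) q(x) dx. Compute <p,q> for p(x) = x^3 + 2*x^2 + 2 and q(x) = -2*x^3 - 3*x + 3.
<p,q> = 498/35

Expand the product: p(x)·q(x) = -2*x^6 - 4*x^5 - 3*x^4 - 7*x^3 + 6*x^2 - 6*x + 6.
∫_{-1}^{1} of each monomial x^k gives [2/(k+1) if k even, 0 if k odd]. Integrating term-by-term (or equivalently evaluating the antiderivative F(x) = -2*x^7/7 - 2*x^6/3 - 3*x^5/5 - 7*x^4/4 + 2*x^3 - 3*x^2 + 6*x at the endpoints):
  F(1) − F(−1) = 713/420 − (-5263/420) = 498/35.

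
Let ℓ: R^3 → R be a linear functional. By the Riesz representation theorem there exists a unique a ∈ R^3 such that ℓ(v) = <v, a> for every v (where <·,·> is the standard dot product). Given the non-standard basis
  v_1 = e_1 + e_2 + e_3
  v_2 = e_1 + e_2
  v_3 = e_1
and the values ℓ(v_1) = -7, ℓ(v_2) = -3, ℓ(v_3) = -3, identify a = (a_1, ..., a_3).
a = (-3, 0, -4)

Write a = (a_1, ..., a_3) in the standard basis. For each basis vector v_i, ℓ(v_i) = <v_i, a> is a linear equation in the a_j's. Collect the n equations into a matrix system V a = ℓ, where row i of V is v_i (expressed in the standard basis). Since V is invertible (lower-triangular with 1s on the diagonal, up to permutation), solve by back-substitution:
  V =
[[1, 1, 1],
 [1, 1, 0],
 [1, 0, 0]]
  V a = (-7, -3, -3)
Solving gives a = (-3, 0, -4).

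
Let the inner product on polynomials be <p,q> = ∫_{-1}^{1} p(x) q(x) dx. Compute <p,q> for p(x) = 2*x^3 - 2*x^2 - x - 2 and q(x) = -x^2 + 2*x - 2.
<p,q> = 196/15

Expand the product: p(x)·q(x) = -2*x^5 + 6*x^4 - 7*x^3 + 4*x^2 - 2*x + 4.
∫_{-1}^{1} of each monomial x^k gives [2/(k+1) if k even, 0 if k odd]. Integrating term-by-term (or equivalently evaluating the antiderivative F(x) = -x^6/3 + 6*x^5/5 - 7*x^4/4 + 4*x^3/3 - x^2 + 4*x at the endpoints):
  F(1) − F(−1) = 69/20 − (-577/60) = 196/15.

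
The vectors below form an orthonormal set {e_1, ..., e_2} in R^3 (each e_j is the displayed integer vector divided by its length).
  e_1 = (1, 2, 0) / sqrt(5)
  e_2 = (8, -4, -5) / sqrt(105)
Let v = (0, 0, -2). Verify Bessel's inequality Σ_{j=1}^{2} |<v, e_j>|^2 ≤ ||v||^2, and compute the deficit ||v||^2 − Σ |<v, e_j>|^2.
Σ |<v, e_j>|^2 = 20/21; ||v||^2 = 4; deficit = 64/21

Write each e_j = u_j / sqrt(<u_j, u_j>) where u_j is the displayed integer vector. Then <v, e_j> = <v, u_j> / sqrt(<u_j, u_j>), so |<v, e_j>|^2 = <v, u_j>^2 / <u_j, u_j>.
Coefficients: <v, e_1> = 0/sqrt(5), <v, e_2> = 10/sqrt(105).
Square and sum: Σ |<v, e_j>|^2 = 20/21.
Compute ||v||^2 = v·v = 4.
Deficit = 4 − 20/21 = 64/21 ≥ 0, confirming Bessel's inequality. (The deficit equals ||v − Σ <v,e_j> e_j||^2, the squared distance from v to span{e_j}.)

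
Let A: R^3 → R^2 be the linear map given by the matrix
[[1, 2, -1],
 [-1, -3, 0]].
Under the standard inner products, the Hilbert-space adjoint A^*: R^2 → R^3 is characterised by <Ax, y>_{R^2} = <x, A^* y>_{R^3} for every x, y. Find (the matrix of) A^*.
A^* = A^T =
[[1, -1],
 [2, -3],
 [-1, 0]]

For real matrices with standard dot products, the defining identity <Ax, y> = <x, A^* y> gives (Ax)^T y = x^T (A^*) y, i.e. x^T A^T y = x^T (A^*) y. Since this holds for all x, y, we must have A^* = A^T. Therefore
A^* =
[[1, -1],
 [2, -3],
 [-1, 0]].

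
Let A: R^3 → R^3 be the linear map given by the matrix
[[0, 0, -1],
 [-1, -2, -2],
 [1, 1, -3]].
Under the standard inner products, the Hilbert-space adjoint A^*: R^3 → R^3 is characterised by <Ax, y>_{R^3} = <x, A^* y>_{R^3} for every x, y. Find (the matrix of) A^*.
A^* = A^T =
[[0, -1, 1],
 [0, -2, 1],
 [-1, -2, -3]]

For real matrices with standard dot products, the defining identity <Ax, y> = <x, A^* y> gives (Ax)^T y = x^T (A^*) y, i.e. x^T A^T y = x^T (A^*) y. Since this holds for all x, y, we must have A^* = A^T. Therefore
A^* =
[[0, -1, 1],
 [0, -2, 1],
 [-1, -2, -3]].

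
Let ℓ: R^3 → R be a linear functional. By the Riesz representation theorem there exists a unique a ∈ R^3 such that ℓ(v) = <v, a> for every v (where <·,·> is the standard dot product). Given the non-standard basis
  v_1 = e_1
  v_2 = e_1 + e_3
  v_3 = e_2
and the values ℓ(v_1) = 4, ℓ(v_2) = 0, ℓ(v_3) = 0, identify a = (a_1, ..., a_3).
a = (4, 0, -4)

Write a = (a_1, ..., a_3) in the standard basis. For each basis vector v_i, ℓ(v_i) = <v_i, a> is a linear equation in the a_j's. Collect the n equations into a matrix system V a = ℓ, where row i of V is v_i (expressed in the standard basis). Since V is invertible (lower-triangular with 1s on the diagonal, up to permutation), solve by back-substitution:
  V =
[[1, 0, 0],
 [1, 0, 1],
 [0, 1, 0]]
  V a = (4, 0, 0)
Solving gives a = (4, 0, -4).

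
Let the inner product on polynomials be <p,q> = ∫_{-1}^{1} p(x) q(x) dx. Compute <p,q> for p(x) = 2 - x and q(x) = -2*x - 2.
<p,q> = -20/3

Expand the product: p(x)·q(x) = 2*x^2 - 2*x - 4.
∫_{-1}^{1} of each monomial x^k gives [2/(k+1) if k even, 0 if k odd]. Integrating term-by-term (or equivalently evaluating the antiderivative F(x) = 2*x^3/3 - x^2 - 4*x at the endpoints):
  F(1) − F(−1) = -13/3 − (7/3) = -20/3.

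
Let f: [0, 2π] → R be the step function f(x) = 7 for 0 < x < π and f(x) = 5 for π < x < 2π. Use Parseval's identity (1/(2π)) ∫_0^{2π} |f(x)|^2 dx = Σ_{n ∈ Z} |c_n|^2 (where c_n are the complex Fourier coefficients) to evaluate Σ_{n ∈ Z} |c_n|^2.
Σ |c_n|^2 = 37

Parseval equates the L^2 energy of f (normalised by 1/(2π)) with the ℓ^2 sum of its Fourier coefficients: (1/(2π)) ∫_0^{2π} |f|^2 = Σ |c_n|^2.
Compute the left side: (1/(2π)) [∫_0^π 7^2 dx + ∫_π^{2π} 5^2 dx] = (1/(2π)) · (49π + 25π) = (49 + 25)/2 = 37.
So Σ_{n ∈ Z} |c_n|^2 = 37.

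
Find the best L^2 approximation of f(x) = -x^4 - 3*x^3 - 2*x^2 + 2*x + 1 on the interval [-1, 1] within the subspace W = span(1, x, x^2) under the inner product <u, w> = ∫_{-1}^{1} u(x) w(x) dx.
g(x) = -20*x^2/7 + x/5 + 38/35

The best approximation g ∈ W is the orthogonal projection of f onto W. Writing g = a_0 + a_1 x + a_2 x^2, the coefficients solve the normal equations G · a = b where
  G_{ij} = <φ_i, φ_j> and b_i = <f, φ_i>, with φ_0 = 1, φ_1 = x, φ_2 = x^2.
G =
  [2, 0, 2/3]
  [0, 2/3, 0]
  [2/3, 0, 2/5],
b = (4/15, 2/15, -44/105).
Solving gives a_0 = 38/35, a_1 = 1/5, a_2 = -20/7, so
  g(x) = -20*x^2/7 + x/5 + 38/35.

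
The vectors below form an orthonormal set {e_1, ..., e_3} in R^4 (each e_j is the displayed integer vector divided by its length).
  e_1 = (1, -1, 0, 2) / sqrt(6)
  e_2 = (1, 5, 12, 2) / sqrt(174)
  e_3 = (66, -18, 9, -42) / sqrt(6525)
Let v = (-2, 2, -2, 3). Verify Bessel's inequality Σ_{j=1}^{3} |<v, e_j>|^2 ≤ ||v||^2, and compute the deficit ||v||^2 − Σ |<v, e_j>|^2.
Σ |<v, e_j>|^2 = 404/25; ||v||^2 = 21; deficit = 121/25

Write each e_j = u_j / sqrt(<u_j, u_j>) where u_j is the displayed integer vector. Then <v, e_j> = <v, u_j> / sqrt(<u_j, u_j>), so |<v, e_j>|^2 = <v, u_j>^2 / <u_j, u_j>.
Coefficients: <v, e_1> = 2/sqrt(6), <v, e_2> = -10/sqrt(174), <v, e_3> = -312/sqrt(6525).
Square and sum: Σ |<v, e_j>|^2 = 404/25.
Compute ||v||^2 = v·v = 21.
Deficit = 21 − 404/25 = 121/25 ≥ 0, confirming Bessel's inequality. (The deficit equals ||v − Σ <v,e_j> e_j||^2, the squared distance from v to span{e_j}.)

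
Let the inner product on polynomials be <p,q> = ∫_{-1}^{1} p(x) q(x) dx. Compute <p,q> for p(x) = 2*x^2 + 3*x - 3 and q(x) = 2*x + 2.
<p,q> = -16/3

Expand the product: p(x)·q(x) = 4*x^3 + 10*x^2 - 6.
∫_{-1}^{1} of each monomial x^k gives [2/(k+1) if k even, 0 if k odd]. Integrating term-by-term (or equivalently evaluating the antiderivative F(x) = x^4 + 10*x^3/3 - 6*x at the endpoints):
  F(1) − F(−1) = -5/3 − (11/3) = -16/3.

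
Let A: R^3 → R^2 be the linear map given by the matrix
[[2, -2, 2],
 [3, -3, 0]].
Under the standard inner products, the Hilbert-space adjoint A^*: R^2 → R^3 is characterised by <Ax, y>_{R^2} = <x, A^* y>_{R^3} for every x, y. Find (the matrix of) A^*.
A^* = A^T =
[[2, 3],
 [-2, -3],
 [2, 0]]

For real matrices with standard dot products, the defining identity <Ax, y> = <x, A^* y> gives (Ax)^T y = x^T (A^*) y, i.e. x^T A^T y = x^T (A^*) y. Since this holds for all x, y, we must have A^* = A^T. Therefore
A^* =
[[2, 3],
 [-2, -3],
 [2, 0]].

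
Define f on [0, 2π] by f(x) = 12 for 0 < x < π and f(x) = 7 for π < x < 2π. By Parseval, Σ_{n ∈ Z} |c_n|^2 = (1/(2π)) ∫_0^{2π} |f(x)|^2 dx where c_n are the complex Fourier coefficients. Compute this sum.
Σ |c_n|^2 = 193/2

Parseval equates the L^2 energy of f (normalised by 1/(2π)) with the ℓ^2 sum of its Fourier coefficients: (1/(2π)) ∫_0^{2π} |f|^2 = Σ |c_n|^2.
Compute the left side: (1/(2π)) [∫_0^π 12^2 dx + ∫_π^{2π} 7^2 dx] = (1/(2π)) · (144π + 49π) = (144 + 49)/2 = 193/2.
So Σ_{n ∈ Z} |c_n|^2 = 193/2.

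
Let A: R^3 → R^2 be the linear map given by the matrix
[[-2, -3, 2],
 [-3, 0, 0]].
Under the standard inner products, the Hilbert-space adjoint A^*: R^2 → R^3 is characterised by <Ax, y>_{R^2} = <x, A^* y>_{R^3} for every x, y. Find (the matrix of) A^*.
A^* = A^T =
[[-2, -3],
 [-3, 0],
 [2, 0]]

For real matrices with standard dot products, the defining identity <Ax, y> = <x, A^* y> gives (Ax)^T y = x^T (A^*) y, i.e. x^T A^T y = x^T (A^*) y. Since this holds for all x, y, we must have A^* = A^T. Therefore
A^* =
[[-2, -3],
 [-3, 0],
 [2, 0]].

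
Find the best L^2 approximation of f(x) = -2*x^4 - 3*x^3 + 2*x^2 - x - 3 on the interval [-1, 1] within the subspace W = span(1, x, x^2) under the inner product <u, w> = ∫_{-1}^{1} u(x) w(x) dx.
g(x) = 2*x^2/7 - 14*x/5 - 99/35

The best approximation g ∈ W is the orthogonal projection of f onto W. Writing g = a_0 + a_1 x + a_2 x^2, the coefficients solve the normal equations G · a = b where
  G_{ij} = <φ_i, φ_j> and b_i = <f, φ_i>, with φ_0 = 1, φ_1 = x, φ_2 = x^2.
G =
  [2, 0, 2/3]
  [0, 2/3, 0]
  [2/3, 0, 2/5],
b = (-82/15, -28/15, -62/35).
Solving gives a_0 = -99/35, a_1 = -14/5, a_2 = 2/7, so
  g(x) = 2*x^2/7 - 14*x/5 - 99/35.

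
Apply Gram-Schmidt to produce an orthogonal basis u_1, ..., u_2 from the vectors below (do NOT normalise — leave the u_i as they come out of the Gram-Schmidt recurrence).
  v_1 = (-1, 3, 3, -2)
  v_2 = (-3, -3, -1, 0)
Orthogonal basis:
  u_1 = (-1, 3, 3, -2)
  u_2 = (-78/23, -42/23, 4/23, -18/23)

Apply the Gram-Schmidt recurrence
  u_1 = v_1
  u_i = v_i − Σ_{j<i} ((v_i · u_j) / (u_j · u_j)) · u_j.

Step by step this gives:
  u_1 = (-1, 3, 3, -2)
  u_2 = (-78/23, -42/23, 4/23, -18/23)

Orthogonality check:
  u_2 · u_1 = 0 (should be 0)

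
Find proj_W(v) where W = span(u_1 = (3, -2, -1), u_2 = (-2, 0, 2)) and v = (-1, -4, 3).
proj_W(v) = (-1/3, -10/3, 11/3)

Set up U = [u_1 | ... | u_2] ∈ R^(3×2). The projector onto W = col(U) is P = U (U^T U)^(-1) U^T.
Compute U^T U =
  [14, -8]
  [-8, 8],
and U^T v = (2, 8).
Solve U^T U · c = U^T v for the coefficients: c = (5/3, 8/3). The projection is proj_W(v) = U c.
Check: (v - proj_W(v)) · u_1 = 0  (should be 0).
Check: (v - proj_W(v)) · u_2 = 0  (should be 0).
Result: proj_W(v) = (-1/3, -10/3, 11/3).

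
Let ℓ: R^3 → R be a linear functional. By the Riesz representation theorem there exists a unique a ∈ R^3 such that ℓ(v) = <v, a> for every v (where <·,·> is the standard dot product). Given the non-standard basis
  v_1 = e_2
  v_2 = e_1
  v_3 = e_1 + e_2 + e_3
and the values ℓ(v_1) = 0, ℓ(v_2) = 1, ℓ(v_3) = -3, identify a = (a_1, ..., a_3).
a = (1, 0, -4)

Write a = (a_1, ..., a_3) in the standard basis. For each basis vector v_i, ℓ(v_i) = <v_i, a> is a linear equation in the a_j's. Collect the n equations into a matrix system V a = ℓ, where row i of V is v_i (expressed in the standard basis). Since V is invertible (lower-triangular with 1s on the diagonal, up to permutation), solve by back-substitution:
  V =
[[0, 1, 0],
 [1, 0, 0],
 [1, 1, 1]]
  V a = (0, 1, -3)
Solving gives a = (1, 0, -4).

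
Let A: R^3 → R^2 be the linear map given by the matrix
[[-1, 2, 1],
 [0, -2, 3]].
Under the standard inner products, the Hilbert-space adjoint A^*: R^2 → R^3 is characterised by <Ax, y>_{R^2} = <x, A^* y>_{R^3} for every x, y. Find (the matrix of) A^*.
A^* = A^T =
[[-1, 0],
 [2, -2],
 [1, 3]]

For real matrices with standard dot products, the defining identity <Ax, y> = <x, A^* y> gives (Ax)^T y = x^T (A^*) y, i.e. x^T A^T y = x^T (A^*) y. Since this holds for all x, y, we must have A^* = A^T. Therefore
A^* =
[[-1, 0],
 [2, -2],
 [1, 3]].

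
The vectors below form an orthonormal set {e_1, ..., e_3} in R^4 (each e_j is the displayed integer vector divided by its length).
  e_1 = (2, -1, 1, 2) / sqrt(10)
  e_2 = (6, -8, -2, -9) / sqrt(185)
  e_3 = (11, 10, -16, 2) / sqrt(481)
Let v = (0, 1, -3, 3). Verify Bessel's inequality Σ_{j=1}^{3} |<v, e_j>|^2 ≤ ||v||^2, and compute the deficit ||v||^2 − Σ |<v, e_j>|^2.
Σ |<v, e_j>|^2 = 175/13; ||v||^2 = 19; deficit = 72/13

Write each e_j = u_j / sqrt(<u_j, u_j>) where u_j is the displayed integer vector. Then <v, e_j> = <v, u_j> / sqrt(<u_j, u_j>), so |<v, e_j>|^2 = <v, u_j>^2 / <u_j, u_j>.
Coefficients: <v, e_1> = 2/sqrt(10), <v, e_2> = -29/sqrt(185), <v, e_3> = 64/sqrt(481).
Square and sum: Σ |<v, e_j>|^2 = 175/13.
Compute ||v||^2 = v·v = 19.
Deficit = 19 − 175/13 = 72/13 ≥ 0, confirming Bessel's inequality. (The deficit equals ||v − Σ <v,e_j> e_j||^2, the squared distance from v to span{e_j}.)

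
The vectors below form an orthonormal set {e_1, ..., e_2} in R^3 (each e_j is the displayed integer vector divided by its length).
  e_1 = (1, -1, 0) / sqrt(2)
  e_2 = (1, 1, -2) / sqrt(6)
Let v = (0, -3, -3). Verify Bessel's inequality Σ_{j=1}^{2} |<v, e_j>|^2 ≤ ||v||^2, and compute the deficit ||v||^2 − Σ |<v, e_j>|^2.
Σ |<v, e_j>|^2 = 6; ||v||^2 = 18; deficit = 12

Write each e_j = u_j / sqrt(<u_j, u_j>) where u_j is the displayed integer vector. Then <v, e_j> = <v, u_j> / sqrt(<u_j, u_j>), so |<v, e_j>|^2 = <v, u_j>^2 / <u_j, u_j>.
Coefficients: <v, e_1> = 3/sqrt(2), <v, e_2> = 3/sqrt(6).
Square and sum: Σ |<v, e_j>|^2 = 6.
Compute ||v||^2 = v·v = 18.
Deficit = 18 − 6 = 12 ≥ 0, confirming Bessel's inequality. (The deficit equals ||v − Σ <v,e_j> e_j||^2, the squared distance from v to span{e_j}.)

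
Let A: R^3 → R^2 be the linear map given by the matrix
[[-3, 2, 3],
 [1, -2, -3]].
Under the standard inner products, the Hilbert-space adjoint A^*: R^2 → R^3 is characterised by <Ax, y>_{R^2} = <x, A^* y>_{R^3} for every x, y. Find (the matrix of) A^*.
A^* = A^T =
[[-3, 1],
 [2, -2],
 [3, -3]]

For real matrices with standard dot products, the defining identity <Ax, y> = <x, A^* y> gives (Ax)^T y = x^T (A^*) y, i.e. x^T A^T y = x^T (A^*) y. Since this holds for all x, y, we must have A^* = A^T. Therefore
A^* =
[[-3, 1],
 [2, -2],
 [3, -3]].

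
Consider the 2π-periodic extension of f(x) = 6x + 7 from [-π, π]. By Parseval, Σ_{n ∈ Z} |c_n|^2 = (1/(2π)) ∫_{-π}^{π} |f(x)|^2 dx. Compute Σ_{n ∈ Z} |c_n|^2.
Σ |c_n|^2 = 12π^2 + 49

Expand and integrate term by term over [-π, π]:
  ∫ (6x)^2 dx = 36·(2π^3/3); ∫ 2·6·(7)·x dx = 0 (odd integrand); ∫ 7^2 dx = 49·2π.
So (1/(2π)) ∫_{-π}^{π} (6x + 7)^2 dx = 36π^2/3 + 49 = 12π^2 + 49.
Parseval ⇒ Σ |c_n|^2 = 12π^2 + 49.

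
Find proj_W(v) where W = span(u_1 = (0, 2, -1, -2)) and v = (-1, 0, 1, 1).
proj_W(v) = (0, -2/3, 1/3, 2/3)

Set up U = [u_1 | ... | u_1] ∈ R^(4×1). The projector onto W = col(U) is P = U (U^T U)^(-1) U^T.
Compute U^T U =
  [9],
and U^T v = (-3).
Solve U^T U · c = U^T v for the coefficients: c = (-1/3). The projection is proj_W(v) = U c.
Check: (v - proj_W(v)) · u_1 = 0  (should be 0).
Result: proj_W(v) = (0, -2/3, 1/3, 2/3).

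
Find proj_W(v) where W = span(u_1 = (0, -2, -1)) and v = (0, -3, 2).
proj_W(v) = (0, -8/5, -4/5)

Set up U = [u_1 | ... | u_1] ∈ R^(3×1). The projector onto W = col(U) is P = U (U^T U)^(-1) U^T.
Compute U^T U =
  [5],
and U^T v = (4).
Solve U^T U · c = U^T v for the coefficients: c = (4/5). The projection is proj_W(v) = U c.
Check: (v - proj_W(v)) · u_1 = 0  (should be 0).
Result: proj_W(v) = (0, -8/5, -4/5).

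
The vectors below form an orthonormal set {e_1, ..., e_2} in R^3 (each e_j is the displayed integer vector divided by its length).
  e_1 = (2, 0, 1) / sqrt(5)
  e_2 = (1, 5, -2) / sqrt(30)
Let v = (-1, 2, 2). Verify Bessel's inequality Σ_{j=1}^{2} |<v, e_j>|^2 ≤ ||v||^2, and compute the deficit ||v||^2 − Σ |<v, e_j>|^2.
Σ |<v, e_j>|^2 = 5/6; ||v||^2 = 9; deficit = 49/6

Write each e_j = u_j / sqrt(<u_j, u_j>) where u_j is the displayed integer vector. Then <v, e_j> = <v, u_j> / sqrt(<u_j, u_j>), so |<v, e_j>|^2 = <v, u_j>^2 / <u_j, u_j>.
Coefficients: <v, e_1> = 0/sqrt(5), <v, e_2> = 5/sqrt(30).
Square and sum: Σ |<v, e_j>|^2 = 5/6.
Compute ||v||^2 = v·v = 9.
Deficit = 9 − 5/6 = 49/6 ≥ 0, confirming Bessel's inequality. (The deficit equals ||v − Σ <v,e_j> e_j||^2, the squared distance from v to span{e_j}.)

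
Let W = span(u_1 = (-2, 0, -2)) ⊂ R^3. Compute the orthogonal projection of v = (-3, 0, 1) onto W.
proj_W(v) = (-1, 0, -1)

Set up U = [u_1 | ... | u_1] ∈ R^(3×1). The projector onto W = col(U) is P = U (U^T U)^(-1) U^T.
Compute U^T U =
  [8],
and U^T v = (4).
Solve U^T U · c = U^T v for the coefficients: c = (1/2). The projection is proj_W(v) = U c.
Check: (v - proj_W(v)) · u_1 = 0  (should be 0).
Result: proj_W(v) = (-1, 0, -1).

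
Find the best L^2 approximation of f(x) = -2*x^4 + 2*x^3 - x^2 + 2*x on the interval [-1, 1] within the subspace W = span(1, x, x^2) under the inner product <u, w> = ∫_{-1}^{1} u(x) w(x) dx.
g(x) = -19*x^2/7 + 16*x/5 + 6/35

The best approximation g ∈ W is the orthogonal projection of f onto W. Writing g = a_0 + a_1 x + a_2 x^2, the coefficients solve the normal equations G · a = b where
  G_{ij} = <φ_i, φ_j> and b_i = <f, φ_i>, with φ_0 = 1, φ_1 = x, φ_2 = x^2.
G =
  [2, 0, 2/3]
  [0, 2/3, 0]
  [2/3, 0, 2/5],
b = (-22/15, 32/15, -34/35).
Solving gives a_0 = 6/35, a_1 = 16/5, a_2 = -19/7, so
  g(x) = -19*x^2/7 + 16*x/5 + 6/35.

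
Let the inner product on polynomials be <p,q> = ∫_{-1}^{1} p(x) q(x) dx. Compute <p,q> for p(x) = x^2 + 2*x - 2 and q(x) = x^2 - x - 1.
<p,q> = 16/15

Expand the product: p(x)·q(x) = x^4 + x^3 - 5*x^2 + 2.
∫_{-1}^{1} of each monomial x^k gives [2/(k+1) if k even, 0 if k odd]. Integrating term-by-term (or equivalently evaluating the antiderivative F(x) = x^5/5 + x^4/4 - 5*x^3/3 + 2*x at the endpoints):
  F(1) − F(−1) = 47/60 − (-17/60) = 16/15.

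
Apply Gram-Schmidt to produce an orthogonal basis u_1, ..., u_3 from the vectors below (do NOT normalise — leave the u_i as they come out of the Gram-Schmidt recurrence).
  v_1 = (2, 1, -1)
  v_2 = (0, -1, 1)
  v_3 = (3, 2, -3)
Orthogonal basis:
  u_1 = (2, 1, -1)
  u_2 = (2/3, -2/3, 2/3)
  u_3 = (0, -1/2, -1/2)

Apply the Gram-Schmidt recurrence
  u_1 = v_1
  u_i = v_i − Σ_{j<i} ((v_i · u_j) / (u_j · u_j)) · u_j.

Step by step this gives:
  u_1 = (2, 1, -1)
  u_2 = (2/3, -2/3, 2/3)
  u_3 = (0, -1/2, -1/2)

Orthogonality check:
  u_2 · u_1 = 0 (should be 0)
  u_3 · u_1 = 0 (should be 0)
  u_3 · u_2 = 0 (should be 0)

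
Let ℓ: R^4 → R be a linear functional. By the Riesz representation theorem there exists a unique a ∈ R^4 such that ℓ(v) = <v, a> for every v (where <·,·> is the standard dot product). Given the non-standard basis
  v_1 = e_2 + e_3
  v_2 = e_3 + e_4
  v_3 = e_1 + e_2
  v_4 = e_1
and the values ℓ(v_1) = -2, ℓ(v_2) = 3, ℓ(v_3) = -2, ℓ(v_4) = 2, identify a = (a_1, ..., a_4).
a = (2, -4, 2, 1)

Write a = (a_1, ..., a_4) in the standard basis. For each basis vector v_i, ℓ(v_i) = <v_i, a> is a linear equation in the a_j's. Collect the n equations into a matrix system V a = ℓ, where row i of V is v_i (expressed in the standard basis). Since V is invertible (lower-triangular with 1s on the diagonal, up to permutation), solve by back-substitution:
  V =
[[0, 1, 1, 0],
 [0, 0, 1, 1],
 [1, 1, 0, 0],
 [1, 0, 0, 0]]
  V a = (-2, 3, -2, 2)
Solving gives a = (2, -4, 2, 1).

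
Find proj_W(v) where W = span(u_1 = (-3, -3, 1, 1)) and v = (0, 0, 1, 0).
proj_W(v) = (-3/20, -3/20, 1/20, 1/20)

Set up U = [u_1 | ... | u_1] ∈ R^(4×1). The projector onto W = col(U) is P = U (U^T U)^(-1) U^T.
Compute U^T U =
  [20],
and U^T v = (1).
Solve U^T U · c = U^T v for the coefficients: c = (1/20). The projection is proj_W(v) = U c.
Check: (v - proj_W(v)) · u_1 = 0  (should be 0).
Result: proj_W(v) = (-3/20, -3/20, 1/20, 1/20).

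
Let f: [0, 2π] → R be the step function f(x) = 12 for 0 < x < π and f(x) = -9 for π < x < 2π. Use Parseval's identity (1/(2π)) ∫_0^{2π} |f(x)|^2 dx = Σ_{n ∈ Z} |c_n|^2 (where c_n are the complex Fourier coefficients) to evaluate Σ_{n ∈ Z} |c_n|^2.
Σ |c_n|^2 = 225/2

Parseval equates the L^2 energy of f (normalised by 1/(2π)) with the ℓ^2 sum of its Fourier coefficients: (1/(2π)) ∫_0^{2π} |f|^2 = Σ |c_n|^2.
Compute the left side: (1/(2π)) [∫_0^π 12^2 dx + ∫_π^{2π} (-9)^2 dx] = (1/(2π)) · (144π + 81π) = (144 + 81)/2 = 225/2.
So Σ_{n ∈ Z} |c_n|^2 = 225/2.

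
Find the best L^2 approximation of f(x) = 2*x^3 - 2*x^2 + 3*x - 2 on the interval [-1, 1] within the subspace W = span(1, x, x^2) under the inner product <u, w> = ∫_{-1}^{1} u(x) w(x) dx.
g(x) = -2*x^2 + 21*x/5 - 2

The best approximation g ∈ W is the orthogonal projection of f onto W. Writing g = a_0 + a_1 x + a_2 x^2, the coefficients solve the normal equations G · a = b where
  G_{ij} = <φ_i, φ_j> and b_i = <f, φ_i>, with φ_0 = 1, φ_1 = x, φ_2 = x^2.
G =
  [2, 0, 2/3]
  [0, 2/3, 0]
  [2/3, 0, 2/5],
b = (-16/3, 14/5, -32/15).
Solving gives a_0 = -2, a_1 = 21/5, a_2 = -2, so
  g(x) = -2*x^2 + 21*x/5 - 2.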